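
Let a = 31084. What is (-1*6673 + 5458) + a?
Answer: 29869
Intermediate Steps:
(-1*6673 + 5458) + a = (-1*6673 + 5458) + 31084 = (-6673 + 5458) + 31084 = -1215 + 31084 = 29869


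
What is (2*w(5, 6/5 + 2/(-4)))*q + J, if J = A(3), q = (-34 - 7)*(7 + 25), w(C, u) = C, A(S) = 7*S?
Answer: -13099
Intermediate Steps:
q = -1312 (q = -41*32 = -1312)
J = 21 (J = 7*3 = 21)
(2*w(5, 6/5 + 2/(-4)))*q + J = (2*5)*(-1312) + 21 = 10*(-1312) + 21 = -13120 + 21 = -13099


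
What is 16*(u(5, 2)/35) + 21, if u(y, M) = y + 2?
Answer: 121/5 ≈ 24.200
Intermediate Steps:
u(y, M) = 2 + y
16*(u(5, 2)/35) + 21 = 16*((2 + 5)/35) + 21 = 16*(7*(1/35)) + 21 = 16*(⅕) + 21 = 16/5 + 21 = 121/5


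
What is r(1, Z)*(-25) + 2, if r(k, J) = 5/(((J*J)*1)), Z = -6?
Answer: -53/36 ≈ -1.4722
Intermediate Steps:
r(k, J) = 5/J**2 (r(k, J) = 5/((J**2*1)) = 5/(J**2) = 5/J**2)
r(1, Z)*(-25) + 2 = (5/(-6)**2)*(-25) + 2 = (5*(1/36))*(-25) + 2 = (5/36)*(-25) + 2 = -125/36 + 2 = -53/36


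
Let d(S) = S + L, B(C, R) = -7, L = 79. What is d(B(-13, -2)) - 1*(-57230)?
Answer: 57302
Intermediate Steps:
d(S) = 79 + S (d(S) = S + 79 = 79 + S)
d(B(-13, -2)) - 1*(-57230) = (79 - 7) - 1*(-57230) = 72 + 57230 = 57302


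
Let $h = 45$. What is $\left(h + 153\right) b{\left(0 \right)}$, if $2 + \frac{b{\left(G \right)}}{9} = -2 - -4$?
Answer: $0$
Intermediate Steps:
$b{\left(G \right)} = 0$ ($b{\left(G \right)} = -18 + 9 \left(-2 - -4\right) = -18 + 9 \left(-2 + 4\right) = -18 + 9 \cdot 2 = -18 + 18 = 0$)
$\left(h + 153\right) b{\left(0 \right)} = \left(45 + 153\right) 0 = 198 \cdot 0 = 0$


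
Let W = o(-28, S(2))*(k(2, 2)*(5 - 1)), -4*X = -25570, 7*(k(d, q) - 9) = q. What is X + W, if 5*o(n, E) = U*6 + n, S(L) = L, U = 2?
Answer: 87831/14 ≈ 6273.6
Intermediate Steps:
k(d, q) = 9 + q/7
X = 12785/2 (X = -¼*(-25570) = 12785/2 ≈ 6392.5)
o(n, E) = 12/5 + n/5 (o(n, E) = (2*6 + n)/5 = (12 + n)/5 = 12/5 + n/5)
W = -832/7 (W = (12/5 + (⅕)*(-28))*((9 + (⅐)*2)*(5 - 1)) = (12/5 - 28/5)*((9 + 2/7)*4) = -208*4/7 = -16/5*260/7 = -832/7 ≈ -118.86)
X + W = 12785/2 - 832/7 = 87831/14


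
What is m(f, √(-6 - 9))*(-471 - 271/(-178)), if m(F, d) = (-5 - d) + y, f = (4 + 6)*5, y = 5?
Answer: 83567*I*√15/178 ≈ 1818.3*I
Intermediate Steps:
f = 50 (f = 10*5 = 50)
m(F, d) = -d (m(F, d) = (-5 - d) + 5 = -d)
m(f, √(-6 - 9))*(-471 - 271/(-178)) = (-√(-6 - 9))*(-471 - 271/(-178)) = (-√(-15))*(-471 - 271*(-1/178)) = (-I*√15)*(-471 + 271/178) = -I*√15*(-83567/178) = 83567*I*√15/178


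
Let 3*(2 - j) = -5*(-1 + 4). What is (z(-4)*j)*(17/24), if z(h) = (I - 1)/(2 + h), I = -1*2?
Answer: 119/16 ≈ 7.4375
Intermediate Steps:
I = -2
j = 7 (j = 2 - (-5)*(-1 + 4)/3 = 2 - (-5)*3/3 = 2 - 1/3*(-15) = 2 + 5 = 7)
z(h) = -3/(2 + h) (z(h) = (-2 - 1)/(2 + h) = -3/(2 + h))
(z(-4)*j)*(17/24) = (-3/(2 - 4)*7)*(17/24) = (-3/(-2)*7)*(17*(1/24)) = (-3*(-1/2)*7)*(17/24) = ((3/2)*7)*(17/24) = (21/2)*(17/24) = 119/16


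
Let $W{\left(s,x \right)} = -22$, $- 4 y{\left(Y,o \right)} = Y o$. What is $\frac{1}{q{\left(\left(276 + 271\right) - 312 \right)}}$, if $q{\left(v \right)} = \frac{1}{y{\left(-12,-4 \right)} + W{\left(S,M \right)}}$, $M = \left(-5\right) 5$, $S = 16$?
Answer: $-34$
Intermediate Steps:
$y{\left(Y,o \right)} = - \frac{Y o}{4}$
$M = -25$
$q{\left(v \right)} = - \frac{1}{34}$ ($q{\left(v \right)} = \frac{1}{\left(- \frac{1}{4}\right) \left(-12\right) \left(-4\right) - 22} = \frac{1}{-12 - 22} = \frac{1}{-34} = - \frac{1}{34}$)
$\frac{1}{q{\left(\left(276 + 271\right) - 312 \right)}} = \frac{1}{- \frac{1}{34}} = -34$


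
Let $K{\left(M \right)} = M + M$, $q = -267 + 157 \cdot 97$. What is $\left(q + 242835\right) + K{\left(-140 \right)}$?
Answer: $257517$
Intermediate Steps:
$q = 14962$ ($q = -267 + 15229 = 14962$)
$K{\left(M \right)} = 2 M$
$\left(q + 242835\right) + K{\left(-140 \right)} = \left(14962 + 242835\right) + 2 \left(-140\right) = 257797 - 280 = 257517$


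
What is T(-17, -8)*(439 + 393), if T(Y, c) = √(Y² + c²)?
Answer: 832*√353 ≈ 15632.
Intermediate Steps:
T(-17, -8)*(439 + 393) = √((-17)² + (-8)²)*(439 + 393) = √(289 + 64)*832 = √353*832 = 832*√353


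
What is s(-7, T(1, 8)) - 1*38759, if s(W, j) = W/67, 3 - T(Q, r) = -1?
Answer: -2596860/67 ≈ -38759.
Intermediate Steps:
T(Q, r) = 4 (T(Q, r) = 3 - 1*(-1) = 3 + 1 = 4)
s(W, j) = W/67 (s(W, j) = W*(1/67) = W/67)
s(-7, T(1, 8)) - 1*38759 = (1/67)*(-7) - 1*38759 = -7/67 - 38759 = -2596860/67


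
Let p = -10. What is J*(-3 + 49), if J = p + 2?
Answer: -368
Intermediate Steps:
J = -8 (J = -10 + 2 = -8)
J*(-3 + 49) = -8*(-3 + 49) = -8*46 = -368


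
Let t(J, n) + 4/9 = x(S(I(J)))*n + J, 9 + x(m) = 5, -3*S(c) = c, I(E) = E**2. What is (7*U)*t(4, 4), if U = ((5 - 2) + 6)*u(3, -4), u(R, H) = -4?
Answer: 3136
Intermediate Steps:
S(c) = -c/3
x(m) = -4 (x(m) = -9 + 5 = -4)
t(J, n) = -4/9 + J - 4*n (t(J, n) = -4/9 + (-4*n + J) = -4/9 + (J - 4*n) = -4/9 + J - 4*n)
U = -36 (U = ((5 - 2) + 6)*(-4) = (3 + 6)*(-4) = 9*(-4) = -36)
(7*U)*t(4, 4) = (7*(-36))*(-4/9 + 4 - 4*4) = -252*(-4/9 + 4 - 16) = -252*(-112/9) = 3136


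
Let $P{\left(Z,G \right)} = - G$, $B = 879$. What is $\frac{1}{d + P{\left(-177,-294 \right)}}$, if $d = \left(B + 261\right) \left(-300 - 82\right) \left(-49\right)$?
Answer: $\frac{1}{21338814} \approx 4.6863 \cdot 10^{-8}$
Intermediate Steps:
$d = 21338520$ ($d = \left(879 + 261\right) \left(-300 - 82\right) \left(-49\right) = 1140 \left(-382\right) \left(-49\right) = \left(-435480\right) \left(-49\right) = 21338520$)
$\frac{1}{d + P{\left(-177,-294 \right)}} = \frac{1}{21338520 - -294} = \frac{1}{21338520 + 294} = \frac{1}{21338814}$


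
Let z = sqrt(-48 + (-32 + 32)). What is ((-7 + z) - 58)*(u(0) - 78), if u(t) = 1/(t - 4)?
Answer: 20345/4 - 313*I*sqrt(3) ≈ 5086.3 - 542.13*I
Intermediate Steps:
z = 4*I*sqrt(3) (z = sqrt(-48 + 0) = sqrt(-48) = 4*I*sqrt(3) ≈ 6.9282*I)
u(t) = 1/(-4 + t)
((-7 + z) - 58)*(u(0) - 78) = ((-7 + 4*I*sqrt(3)) - 58)*(1/(-4 + 0) - 78) = (-65 + 4*I*sqrt(3))*(1/(-4) - 78) = (-65 + 4*I*sqrt(3))*(-1/4 - 78) = (-65 + 4*I*sqrt(3))*(-313/4) = 20345/4 - 313*I*sqrt(3)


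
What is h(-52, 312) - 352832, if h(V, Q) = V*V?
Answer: -350128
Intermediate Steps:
h(V, Q) = V²
h(-52, 312) - 352832 = (-52)² - 352832 = 2704 - 352832 = -350128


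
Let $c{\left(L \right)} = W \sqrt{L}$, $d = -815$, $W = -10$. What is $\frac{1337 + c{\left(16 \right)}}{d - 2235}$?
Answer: $- \frac{1297}{3050} \approx -0.42525$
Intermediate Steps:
$c{\left(L \right)} = - 10 \sqrt{L}$
$\frac{1337 + c{\left(16 \right)}}{d - 2235} = \frac{1337 - 10 \sqrt{16}}{-815 - 2235} = \frac{1337 - 40}{-3050} = \left(1337 - 40\right) \left(- \frac{1}{3050}\right) = 1297 \left(- \frac{1}{3050}\right) = - \frac{1297}{3050}$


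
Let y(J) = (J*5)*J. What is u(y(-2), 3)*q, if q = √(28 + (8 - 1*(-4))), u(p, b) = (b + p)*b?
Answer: 138*√10 ≈ 436.39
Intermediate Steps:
y(J) = 5*J² (y(J) = (5*J)*J = 5*J²)
u(p, b) = b*(b + p)
q = 2*√10 (q = √(28 + (8 + 4)) = √(28 + 12) = √40 = 2*√10 ≈ 6.3246)
u(y(-2), 3)*q = (3*(3 + 5*(-2)²))*(2*√10) = (3*(3 + 5*4))*(2*√10) = (3*(3 + 20))*(2*√10) = (3*23)*(2*√10) = 69*(2*√10) = 138*√10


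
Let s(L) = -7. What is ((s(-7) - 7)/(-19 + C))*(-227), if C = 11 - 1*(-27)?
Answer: 3178/19 ≈ 167.26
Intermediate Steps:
C = 38 (C = 11 + 27 = 38)
((s(-7) - 7)/(-19 + C))*(-227) = ((-7 - 7)/(-19 + 38))*(-227) = -14/19*(-227) = 3178/19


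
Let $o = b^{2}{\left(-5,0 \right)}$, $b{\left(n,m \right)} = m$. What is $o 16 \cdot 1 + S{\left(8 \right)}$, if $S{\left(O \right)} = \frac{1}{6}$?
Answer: $\frac{1}{6} \approx 0.16667$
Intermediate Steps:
$S{\left(O \right)} = \frac{1}{6}$
$o = 0$ ($o = 0^{2} = 0$)
$o 16 \cdot 1 + S{\left(8 \right)} = 0 \cdot 16 \cdot 1 + \frac{1}{6} = 0 \cdot 16 + \frac{1}{6} = 0 + \frac{1}{6} = \frac{1}{6}$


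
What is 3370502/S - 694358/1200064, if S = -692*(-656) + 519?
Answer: 1864626268755/272697143072 ≈ 6.8377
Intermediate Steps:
S = 454471 (S = 453952 + 519 = 454471)
3370502/S - 694358/1200064 = 3370502/454471 - 694358/1200064 = 3370502*(1/454471) - 694358*1/1200064 = 3370502/454471 - 347179/600032 = 1864626268755/272697143072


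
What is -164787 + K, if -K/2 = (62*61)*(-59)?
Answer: 281489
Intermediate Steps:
K = 446276 (K = -2*62*61*(-59) = -7564*(-59) = -2*(-223138) = 446276)
-164787 + K = -164787 + 446276 = 281489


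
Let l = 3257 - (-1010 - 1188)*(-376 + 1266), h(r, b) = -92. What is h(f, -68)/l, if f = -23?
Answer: -92/1959477 ≈ -4.6951e-5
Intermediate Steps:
l = 1959477 (l = 3257 - (-2198)*890 = 3257 - 1*(-1956220) = 3257 + 1956220 = 1959477)
h(f, -68)/l = -92/1959477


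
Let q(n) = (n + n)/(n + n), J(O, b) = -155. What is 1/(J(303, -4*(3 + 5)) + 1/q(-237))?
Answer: -1/154 ≈ -0.0064935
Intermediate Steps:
q(n) = 1 (q(n) = (2*n)/((2*n)) = (2*n)*(1/(2*n)) = 1)
1/(J(303, -4*(3 + 5)) + 1/q(-237)) = 1/(-155 + 1/1) = 1/(-155 + 1) = 1/(-154) = -1/154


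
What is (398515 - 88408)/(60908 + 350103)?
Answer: 310107/411011 ≈ 0.75450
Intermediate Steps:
(398515 - 88408)/(60908 + 350103) = 310107/411011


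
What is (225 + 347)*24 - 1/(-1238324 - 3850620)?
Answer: 69861023233/5088944 ≈ 13728.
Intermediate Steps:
(225 + 347)*24 - 1/(-1238324 - 3850620) = 572*24 - 1/(-5088944) = 13728 - 1*(-1/5088944) = 13728 + 1/5088944 = 69861023233/5088944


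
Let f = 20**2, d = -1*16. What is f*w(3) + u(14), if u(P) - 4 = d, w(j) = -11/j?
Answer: -4436/3 ≈ -1478.7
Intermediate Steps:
d = -16
u(P) = -12 (u(P) = 4 - 16 = -12)
f = 400
f*w(3) + u(14) = 400*(-11/3) - 12 = -4400/3 - 12 = -4436/3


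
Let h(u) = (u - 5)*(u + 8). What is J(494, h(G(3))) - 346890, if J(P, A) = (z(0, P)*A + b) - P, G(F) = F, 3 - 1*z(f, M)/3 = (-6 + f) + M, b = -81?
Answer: -315455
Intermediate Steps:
z(f, M) = 27 - 3*M - 3*f (z(f, M) = 9 - 3*((-6 + f) + M) = 9 - 3*(-6 + M + f) = 9 + (18 - 3*M - 3*f) = 27 - 3*M - 3*f)
h(u) = (-5 + u)*(8 + u)
J(P, A) = -81 - P + A*(27 - 3*P) (J(P, A) = ((27 - 3*P - 3*0)*A - 81) - P = ((27 - 3*P + 0)*A - 81) - P = ((27 - 3*P)*A - 81) - P = (A*(27 - 3*P) - 81) - P = (-81 + A*(27 - 3*P)) - P = -81 - P + A*(27 - 3*P))
J(494, h(G(3))) - 346890 = (-81 - 1*494 - 3*(-40 + 3² + 3*3)*(-9 + 494)) - 346890 = (-81 - 494 - 3*(-40 + 9 + 9)*485) - 346890 = (-81 - 494 - 3*(-22)*485) - 346890 = (-81 - 494 + 32010) - 346890 = 31435 - 346890 = -315455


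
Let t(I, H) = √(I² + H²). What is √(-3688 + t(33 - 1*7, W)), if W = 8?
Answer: √(-3688 + 2*√185) ≈ 60.505*I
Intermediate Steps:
t(I, H) = √(H² + I²)
√(-3688 + t(33 - 1*7, W)) = √(-3688 + √(8² + (33 - 1*7)²)) = √(-3688 + √(64 + (33 - 7)²)) = √(-3688 + √(64 + 26²)) = √(-3688 + √(64 + 676)) = √(-3688 + √740) = √(-3688 + 2*√185)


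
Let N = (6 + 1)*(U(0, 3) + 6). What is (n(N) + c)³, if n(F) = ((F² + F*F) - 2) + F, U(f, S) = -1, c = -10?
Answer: 15124197817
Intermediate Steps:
N = 35 (N = (6 + 1)*(-1 + 6) = 7*5 = 35)
n(F) = -2 + F + 2*F² (n(F) = ((F² + F²) - 2) + F = (2*F² - 2) + F = (-2 + 2*F²) + F = -2 + F + 2*F²)
(n(N) + c)³ = ((-2 + 35 + 2*35²) - 10)³ = ((-2 + 35 + 2*1225) - 10)³ = ((-2 + 35 + 2450) - 10)³ = (2483 - 10)³ = 2473³ = 15124197817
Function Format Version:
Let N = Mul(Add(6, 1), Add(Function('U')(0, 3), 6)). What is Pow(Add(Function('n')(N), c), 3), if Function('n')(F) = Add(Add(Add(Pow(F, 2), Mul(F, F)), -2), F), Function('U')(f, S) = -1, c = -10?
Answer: 15124197817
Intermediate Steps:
N = 35 (N = Mul(Add(6, 1), Add(-1, 6)) = Mul(7, 5) = 35)
Function('n')(F) = Add(-2, F, Mul(2, Pow(F, 2))) (Function('n')(F) = Add(Add(Add(Pow(F, 2), Pow(F, 2)), -2), F) = Add(Add(Mul(2, Pow(F, 2)), -2), F) = Add(Add(-2, Mul(2, Pow(F, 2))), F) = Add(-2, F, Mul(2, Pow(F, 2))))
Pow(Add(Function('n')(N), c), 3) = Pow(Add(Add(-2, 35, Mul(2, Pow(35, 2))), -10), 3) = Pow(Add(Add(-2, 35, Mul(2, 1225)), -10), 3) = Pow(Add(Add(-2, 35, 2450), -10), 3) = Pow(Add(2483, -10), 3) = Pow(2473, 3) = 15124197817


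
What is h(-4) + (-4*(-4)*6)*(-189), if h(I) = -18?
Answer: -18162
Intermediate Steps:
h(-4) + (-4*(-4)*6)*(-189) = -18 + (-4*(-4)*6)*(-189) = -18 + (16*6)*(-189) = -18 + 96*(-189) = -18 - 18144 = -18162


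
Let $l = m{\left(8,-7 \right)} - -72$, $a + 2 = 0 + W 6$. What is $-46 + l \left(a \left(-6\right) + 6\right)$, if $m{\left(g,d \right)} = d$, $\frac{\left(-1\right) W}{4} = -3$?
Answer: $-26956$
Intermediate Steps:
$W = 12$ ($W = \left(-4\right) \left(-3\right) = 12$)
$a = 70$ ($a = -2 + \left(0 + 12 \cdot 6\right) = -2 + \left(0 + 72\right) = -2 + 72 = 70$)
$l = 65$ ($l = -7 - -72 = -7 + 72 = 65$)
$-46 + l \left(a \left(-6\right) + 6\right) = -46 + 65 \left(70 \left(-6\right) + 6\right) = -46 + 65 \left(-420 + 6\right) = -46 + 65 \left(-414\right) = -46 - 26910 = -26956$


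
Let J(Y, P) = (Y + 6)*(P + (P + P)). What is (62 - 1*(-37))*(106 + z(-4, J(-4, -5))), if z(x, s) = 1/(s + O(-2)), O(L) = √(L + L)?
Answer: 4741803/452 - 99*I/452 ≈ 10491.0 - 0.21903*I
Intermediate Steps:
O(L) = √2*√L (O(L) = √(2*L) = √2*√L)
J(Y, P) = 3*P*(6 + Y) (J(Y, P) = (6 + Y)*(P + 2*P) = (6 + Y)*(3*P) = 3*P*(6 + Y))
z(x, s) = 1/(s + 2*I) (z(x, s) = 1/(s + √2*√(-2)) = 1/(s + √2*(I*√2)) = 1/(s + 2*I))
(62 - 1*(-37))*(106 + z(-4, J(-4, -5))) = (62 - 1*(-37))*(106 + 1/(3*(-5)*(6 - 4) + 2*I)) = (62 + 37)*(106 + 1/(3*(-5)*2 + 2*I)) = 99*(106 + 1/(-30 + 2*I)) = 99*(106 + (-30 - 2*I)/904) = 10494 + 99*(-30 - 2*I)/904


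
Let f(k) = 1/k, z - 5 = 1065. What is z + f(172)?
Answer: 184041/172 ≈ 1070.0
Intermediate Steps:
z = 1070 (z = 5 + 1065 = 1070)
z + f(172) = 1070 + 1/172 = 184041/172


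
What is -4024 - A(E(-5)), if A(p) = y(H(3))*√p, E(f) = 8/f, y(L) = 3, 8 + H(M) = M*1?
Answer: -4024 - 6*I*√10/5 ≈ -4024.0 - 3.7947*I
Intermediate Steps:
H(M) = -8 + M (H(M) = -8 + M*1 = -8 + M)
A(p) = 3*√p
-4024 - A(E(-5)) = -4024 - 3*√(8/(-5)) = -4024 - 3*√(8*(-⅕)) = -4024 - 3*√(-8/5) = -4024 - 3*2*I*√10/5 = -4024 - 6*I*√10/5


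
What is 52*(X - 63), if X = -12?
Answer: -3900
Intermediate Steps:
52*(X - 63) = 52*(-12 - 63) = 52*(-75) = -3900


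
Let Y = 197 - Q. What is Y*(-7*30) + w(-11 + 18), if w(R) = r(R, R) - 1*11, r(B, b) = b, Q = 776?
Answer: 121586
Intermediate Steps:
Y = -579 (Y = 197 - 1*776 = 197 - 776 = -579)
w(R) = -11 + R (w(R) = R - 1*11 = R - 11 = -11 + R)
Y*(-7*30) + w(-11 + 18) = -(-4053)*30 + (-11 + (-11 + 18)) = -579*(-210) + (-11 + 7) = 121590 - 4 = 121586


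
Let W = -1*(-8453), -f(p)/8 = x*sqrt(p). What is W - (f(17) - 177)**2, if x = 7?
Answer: -76188 - 19824*sqrt(17) ≈ -1.5792e+5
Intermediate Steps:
f(p) = -56*sqrt(p)
W = 8453
W - (f(17) - 177)**2 = 8453 - (-56*sqrt(17) - 177)**2 = 8453 - (-177 - 56*sqrt(17))**2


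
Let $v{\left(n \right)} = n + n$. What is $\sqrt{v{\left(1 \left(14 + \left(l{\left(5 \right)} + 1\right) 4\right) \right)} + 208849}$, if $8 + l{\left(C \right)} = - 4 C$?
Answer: $\sqrt{208661} \approx 456.79$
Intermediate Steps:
$l{\left(C \right)} = -8 - 4 C$
$v{\left(n \right)} = 2 n$
$\sqrt{v{\left(1 \left(14 + \left(l{\left(5 \right)} + 1\right) 4\right) \right)} + 208849} = \sqrt{2 \cdot 1 \left(14 + \left(\left(-8 - 20\right) + 1\right) 4\right) + 208849} = \sqrt{2 \cdot 1 \left(14 + \left(-28 + 1\right) 4\right) + 208849} = \sqrt{2 \cdot 1 \left(14 - 108\right) + 208849} = \sqrt{2 \cdot 1 \left(-94\right) + 208849} = \sqrt{2 \left(-94\right) + 208849} = \sqrt{-188 + 208849} = \sqrt{208661}$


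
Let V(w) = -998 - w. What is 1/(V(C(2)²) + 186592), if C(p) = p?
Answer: 1/185590 ≈ 5.3882e-6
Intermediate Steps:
1/(V(C(2)²) + 186592) = 1/((-998 - 1*2²) + 186592) = 1/((-998 - 1*4) + 186592) = 1/((-998 - 4) + 186592) = 1/(-1002 + 186592) = 1/185590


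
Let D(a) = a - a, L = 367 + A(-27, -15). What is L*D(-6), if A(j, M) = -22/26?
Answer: 0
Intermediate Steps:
A(j, M) = -11/13 (A(j, M) = -22*1/26 = -11/13)
L = 4760/13 (L = 367 - 11/13 = 4760/13 ≈ 366.15)
D(a) = 0
L*D(-6) = (4760/13)*0 = 0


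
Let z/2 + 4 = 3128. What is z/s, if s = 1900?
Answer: 1562/475 ≈ 3.2884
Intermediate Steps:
z = 6248 (z = -8 + 2*3128 = -8 + 6256 = 6248)
z/s = 6248/1900 = 6248*(1/1900) = 1562/475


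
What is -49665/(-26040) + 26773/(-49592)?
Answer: 525541/384338 ≈ 1.3674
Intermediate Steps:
-49665/(-26040) + 26773/(-49592) = -49665*(-1/26040) + 26773*(-1/49592) = 473/248 - 26773/49592 = 525541/384338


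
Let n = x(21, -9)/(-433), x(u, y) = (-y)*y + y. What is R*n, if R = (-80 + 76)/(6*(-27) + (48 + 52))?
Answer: 180/13423 ≈ 0.013410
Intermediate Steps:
x(u, y) = y - y**2 (x(u, y) = -y**2 + y = y - y**2)
n = 90/433 (n = -9*(1 - 1*(-9))/(-433) = -9*(1 + 9)*(-1/433) = -9*10*(-1/433) = -90*(-1/433) = 90/433 ≈ 0.20785)
R = 2/31 (R = -4/(-162 + 100) = -4/(-62) = -4*(-1/62) = 2/31 ≈ 0.064516)
R*n = (2/31)*(90/433) = 180/13423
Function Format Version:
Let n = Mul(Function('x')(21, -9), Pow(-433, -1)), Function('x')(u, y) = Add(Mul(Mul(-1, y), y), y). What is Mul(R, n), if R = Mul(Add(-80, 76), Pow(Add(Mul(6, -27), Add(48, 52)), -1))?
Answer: Rational(180, 13423) ≈ 0.013410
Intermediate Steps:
Function('x')(u, y) = Add(y, Mul(-1, Pow(y, 2))) (Function('x')(u, y) = Add(Mul(-1, Pow(y, 2)), y) = Add(y, Mul(-1, Pow(y, 2))))
n = Rational(90, 433) (n = Mul(Mul(-9, Add(1, Mul(-1, -9))), Pow(-433, -1)) = Mul(Mul(-9, Add(1, 9)), Rational(-1, 433)) = Mul(Mul(-9, 10), Rational(-1, 433)) = Mul(-90, Rational(-1, 433)) = Rational(90, 433) ≈ 0.20785)
R = Rational(2, 31) (R = Mul(-4, Pow(Add(-162, 100), -1)) = Mul(-4, Pow(-62, -1)) = Mul(-4, Rational(-1, 62)) = Rational(2, 31) ≈ 0.064516)
Mul(R, n) = Mul(Rational(2, 31), Rational(90, 433)) = Rational(180, 13423)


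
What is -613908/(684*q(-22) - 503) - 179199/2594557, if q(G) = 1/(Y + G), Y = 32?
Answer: 7963707094353/5637972361 ≈ 1412.5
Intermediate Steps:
q(G) = 1/(32 + G)
-613908/(684*q(-22) - 503) - 179199/2594557 = -613908/(684/(32 - 22) - 503) - 179199/2594557 = -613908/(684/10 - 503) - 179199*1/2594557 = -613908/(684*(⅒) - 503) - 179199/2594557 = -613908/(342/5 - 503) - 179199/2594557 = -613908/(-2173/5) - 179199/2594557 = -613908*(-5/2173) - 179199/2594557 = 3069540/2173 - 179199/2594557 = 7963707094353/5637972361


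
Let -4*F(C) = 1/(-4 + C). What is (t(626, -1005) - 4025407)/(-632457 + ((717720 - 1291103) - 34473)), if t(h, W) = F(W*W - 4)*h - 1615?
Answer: 8134721359061/2505474430642 ≈ 3.2468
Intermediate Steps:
F(C) = -1/(4*(-4 + C))
t(h, W) = -1615 - h/(-32 + 4*W**2) (t(h, W) = (-1/(-16 + 4*(W*W - 4)))*h - 1615 = (-1/(-16 + 4*(W**2 - 4)))*h - 1615 = (-1/(-16 + 4*(-4 + W**2)))*h - 1615 = (-1/(-16 + (-16 + 4*W**2)))*h - 1615 = (-1/(-32 + 4*W**2))*h - 1615 = -h/(-32 + 4*W**2) - 1615 = -1615 - h/(-32 + 4*W**2))
(t(626, -1005) - 4025407)/(-632457 + ((717720 - 1291103) - 34473)) = ((51680 - 1*626 - 6460*(-1005)**2)/(4*(-8 + (-1005)**2)) - 4025407)/(-632457 + ((717720 - 1291103) - 34473)) = ((51680 - 626 - 6460*1010025)/(4*(-8 + 1010025)) - 4025407)/(-632457 + (-573383 - 34473)) = ((1/4)*(51680 - 626 - 6524761500)/1010017 - 4025407)/(-632457 - 607856) = ((1/4)*(1/1010017)*(-6524710446) - 4025407)/(-1240313) = (-3262355223/2020034 - 4025407)*(-1/1240313) = -8134721359061/2020034*(-1/1240313) = 8134721359061/2505474430642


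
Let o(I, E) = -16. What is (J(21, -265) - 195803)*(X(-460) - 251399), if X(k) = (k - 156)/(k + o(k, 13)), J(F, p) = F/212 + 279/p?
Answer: 16736386025667/340 ≈ 4.9225e+10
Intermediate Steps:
J(F, p) = 279/p + F/212 (J(F, p) = F*(1/212) + 279/p = F/212 + 279/p = 279/p + F/212)
X(k) = (-156 + k)/(-16 + k) (X(k) = (k - 156)/(k - 16) = (-156 + k)/(-16 + k))
(J(21, -265) - 195803)*(X(-460) - 251399) = ((279/(-265) + (1/212)*21) - 195803)*((-156 - 460)/(-16 - 460) - 251399) = ((279*(-1/265) + 21/212) - 195803)*(-616/(-476) - 251399) = ((-279/265 + 21/212) - 195803)*(-1/476*(-616) - 251399) = (-1011/1060 - 195803)*(22/17 - 251399) = -207552191/1060*(-4273761/17) = 16736386025667/340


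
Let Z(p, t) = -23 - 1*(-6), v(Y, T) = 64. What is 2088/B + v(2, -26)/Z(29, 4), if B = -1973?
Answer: -161768/33541 ≈ -4.8230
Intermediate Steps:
Z(p, t) = -17 (Z(p, t) = -23 + 6 = -17)
2088/B + v(2, -26)/Z(29, 4) = 2088/(-1973) + 64/(-17) = 2088*(-1/1973) + 64*(-1/17) = -2088/1973 - 64/17 = -161768/33541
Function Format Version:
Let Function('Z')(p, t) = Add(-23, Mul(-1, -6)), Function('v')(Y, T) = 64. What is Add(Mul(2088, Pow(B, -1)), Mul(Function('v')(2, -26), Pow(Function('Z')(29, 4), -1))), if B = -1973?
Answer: Rational(-161768, 33541) ≈ -4.8230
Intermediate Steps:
Function('Z')(p, t) = -17 (Function('Z')(p, t) = Add(-23, 6) = -17)
Add(Mul(2088, Pow(B, -1)), Mul(Function('v')(2, -26), Pow(Function('Z')(29, 4), -1))) = Add(Mul(2088, Pow(-1973, -1)), Mul(64, Pow(-17, -1))) = Add(Mul(2088, Rational(-1, 1973)), Mul(64, Rational(-1, 17))) = Add(Rational(-2088, 1973), Rational(-64, 17)) = Rational(-161768, 33541)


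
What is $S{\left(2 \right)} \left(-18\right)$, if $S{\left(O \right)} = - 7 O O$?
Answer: $504$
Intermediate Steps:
$S{\left(O \right)} = - 7 O^{2}$
$S{\left(2 \right)} \left(-18\right) = - 7 \cdot 2^{2} \left(-18\right) = \left(-7\right) 4 \left(-18\right) = \left(-28\right) \left(-18\right) = 504$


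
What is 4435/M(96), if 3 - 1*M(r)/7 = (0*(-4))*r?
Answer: 4435/21 ≈ 211.19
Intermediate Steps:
M(r) = 21 (M(r) = 21 - 7*0*(-4)*r = 21 - 0*r = 21 - 7*0 = 21 + 0 = 21)
4435/M(96) = 4435/21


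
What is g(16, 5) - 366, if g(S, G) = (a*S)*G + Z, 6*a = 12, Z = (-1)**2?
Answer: -205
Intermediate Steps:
Z = 1
a = 2 (a = (1/6)*12 = 2)
g(S, G) = 1 + 2*G*S (g(S, G) = (2*S)*G + 1 = 2*G*S + 1 = 1 + 2*G*S)
g(16, 5) - 366 = (1 + 2*5*16) - 366 = (1 + 160) - 366 = 161 - 366 = -205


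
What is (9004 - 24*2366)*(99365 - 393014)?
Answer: 14030549220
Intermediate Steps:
(9004 - 24*2366)*(99365 - 393014) = (9004 - 56784)*(-293649) = -47780*(-293649) = 14030549220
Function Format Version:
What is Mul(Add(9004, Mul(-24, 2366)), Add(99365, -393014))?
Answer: 14030549220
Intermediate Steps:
Mul(Add(9004, Mul(-24, 2366)), Add(99365, -393014)) = Mul(Add(9004, -56784), -293649) = Mul(-47780, -293649) = 14030549220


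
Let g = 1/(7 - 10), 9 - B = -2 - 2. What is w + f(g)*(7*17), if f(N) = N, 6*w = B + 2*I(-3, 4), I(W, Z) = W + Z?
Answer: -223/6 ≈ -37.167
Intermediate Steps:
B = 13 (B = 9 - (-2 - 2) = 9 - 1*(-4) = 9 + 4 = 13)
g = -⅓ (g = 1/(-3) = -⅓ ≈ -0.33333)
w = 5/2 (w = (13 + 2*(-3 + 4))/6 = (13 + 2*1)/6 = (13 + 2)/6 = (⅙)*15 = 5/2 ≈ 2.5000)
w + f(g)*(7*17) = 5/2 - 7*17/3 = 5/2 - ⅓*119 = 5/2 - 119/3 = -223/6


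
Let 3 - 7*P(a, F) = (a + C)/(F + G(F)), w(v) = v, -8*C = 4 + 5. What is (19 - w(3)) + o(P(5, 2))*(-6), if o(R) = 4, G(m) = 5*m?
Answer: -8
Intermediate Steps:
C = -9/8 (C = -(4 + 5)/8 = -1/8*9 = -9/8 ≈ -1.1250)
P(a, F) = 3/7 - (-9/8 + a)/(42*F) (P(a, F) = 3/7 - (a - 9/8)/(7*(F + 5*F)) = 3/7 - (-9/8 + a)/(7*(6*F)) = 3/7 - (-9/8 + a)*1/(6*F)/7 = 3/7 - (-9/8 + a)/(42*F))
(19 - w(3)) + o(P(5, 2))*(-6) = (19 - 1*3) + 4*(-6) = (19 - 3) - 24 = 16 - 24 = -8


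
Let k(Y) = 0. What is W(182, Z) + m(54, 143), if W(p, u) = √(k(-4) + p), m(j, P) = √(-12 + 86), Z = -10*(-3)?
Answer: √74 + √182 ≈ 22.093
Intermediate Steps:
Z = 30
m(j, P) = √74
W(p, u) = √p (W(p, u) = √(0 + p) = √p)
W(182, Z) + m(54, 143) = √182 + √74 = √74 + √182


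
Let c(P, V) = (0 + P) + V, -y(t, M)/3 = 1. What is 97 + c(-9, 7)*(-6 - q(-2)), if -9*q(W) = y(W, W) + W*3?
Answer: 111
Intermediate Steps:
y(t, M) = -3 (y(t, M) = -3*1 = -3)
c(P, V) = P + V
q(W) = ⅓ - W/3 (q(W) = -(-3 + W*3)/9 = -(-3 + 3*W)/9 = ⅓ - W/3)
97 + c(-9, 7)*(-6 - q(-2)) = 97 + (-9 + 7)*(-6 - (⅓ - ⅓*(-2))) = 97 - 2*(-6 - (⅓ + ⅔)) = 97 - 2*(-6 - 1*1) = 97 - 2*(-6 - 1) = 97 - 2*(-7) = 97 + 14 = 111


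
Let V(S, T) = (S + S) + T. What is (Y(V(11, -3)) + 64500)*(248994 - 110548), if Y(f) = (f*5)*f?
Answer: 9179662030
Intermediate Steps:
V(S, T) = T + 2*S (V(S, T) = 2*S + T = T + 2*S)
Y(f) = 5*f² (Y(f) = (5*f)*f = 5*f²)
(Y(V(11, -3)) + 64500)*(248994 - 110548) = (5*(-3 + 2*11)² + 64500)*(248994 - 110548) = (5*(-3 + 22)² + 64500)*138446 = (5*19² + 64500)*138446 = (5*361 + 64500)*138446 = (1805 + 64500)*138446 = 66305*138446 = 9179662030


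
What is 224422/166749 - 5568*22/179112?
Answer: 74888590/113131617 ≈ 0.66196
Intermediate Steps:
224422/166749 - 5568*22/179112 = 224422*(1/166749) - 122496*1/179112 = 20402/15159 - 5104/7463 = 74888590/113131617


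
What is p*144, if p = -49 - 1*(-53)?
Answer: 576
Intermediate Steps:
p = 4 (p = -49 + 53 = 4)
p*144 = 4*144 = 576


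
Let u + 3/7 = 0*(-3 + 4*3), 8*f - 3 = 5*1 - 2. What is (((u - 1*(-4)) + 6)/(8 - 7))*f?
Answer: 201/28 ≈ 7.1786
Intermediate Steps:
f = ¾ (f = 3/8 + (5*1 - 2)/8 = 3/8 + (5 - 2)/8 = 3/8 + (⅛)*3 = 3/8 + 3/8 = ¾ ≈ 0.75000)
u = -3/7 (u = -3/7 + 0*(-3 + 4*3) = -3/7 + 0*(-3 + 12) = -3/7 + 0*9 = -3/7 + 0 = -3/7 ≈ -0.42857)
(((u - 1*(-4)) + 6)/(8 - 7))*f = (((-3/7 - 1*(-4)) + 6)/(8 - 7))*(¾) = (((-3/7 + 4) + 6)/1)*(¾) = ((25/7 + 6)*1)*(¾) = ((67/7)*1)*(¾) = (67/7)*(¾) = 201/28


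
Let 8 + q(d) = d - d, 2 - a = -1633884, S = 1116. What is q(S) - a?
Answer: -1633894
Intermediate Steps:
a = 1633886 (a = 2 - 1*(-1633884) = 2 + 1633884 = 1633886)
q(d) = -8 (q(d) = -8 + (d - d) = -8 + 0 = -8)
q(S) - a = -8 - 1*1633886 = -8 - 1633886 = -1633894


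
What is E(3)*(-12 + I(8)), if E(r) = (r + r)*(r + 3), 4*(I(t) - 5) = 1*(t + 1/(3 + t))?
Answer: -1971/11 ≈ -179.18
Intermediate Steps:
I(t) = 5 + t/4 + 1/(4*(3 + t)) (I(t) = 5 + (1*(t + 1/(3 + t)))/4 = 5 + (t + 1/(3 + t))/4 = 5 + (t/4 + 1/(4*(3 + t))) = 5 + t/4 + 1/(4*(3 + t)))
E(r) = 2*r*(3 + r) (E(r) = (2*r)*(3 + r) = 2*r*(3 + r))
E(3)*(-12 + I(8)) = (2*3*(3 + 3))*(-12 + (61 + 8² + 23*8)/(4*(3 + 8))) = (2*3*6)*(-12 + (¼)*(61 + 64 + 184)/11) = 36*(-12 + (¼)*(1/11)*309) = 36*(-12 + 309/44) = 36*(-219/44) = -1971/11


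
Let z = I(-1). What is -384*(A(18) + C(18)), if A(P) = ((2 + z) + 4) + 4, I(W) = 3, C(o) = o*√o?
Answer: -4992 - 20736*√2 ≈ -34317.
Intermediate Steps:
C(o) = o^(3/2)
z = 3
A(P) = 13 (A(P) = ((2 + 3) + 4) + 4 = (5 + 4) + 4 = 9 + 4 = 13)
-384*(A(18) + C(18)) = -384*(13 + 18^(3/2)) = -384*(13 + 54*√2) = -4992 - 20736*√2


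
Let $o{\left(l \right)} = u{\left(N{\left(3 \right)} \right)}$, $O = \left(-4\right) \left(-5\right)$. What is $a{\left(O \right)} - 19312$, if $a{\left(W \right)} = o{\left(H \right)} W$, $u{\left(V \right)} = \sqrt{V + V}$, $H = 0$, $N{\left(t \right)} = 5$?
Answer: $-19312 + 20 \sqrt{10} \approx -19249.0$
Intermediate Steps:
$O = 20$
$u{\left(V \right)} = \sqrt{2} \sqrt{V}$ ($u{\left(V \right)} = \sqrt{2 V} = \sqrt{2} \sqrt{V}$)
$o{\left(l \right)} = \sqrt{10}$ ($o{\left(l \right)} = \sqrt{2} \sqrt{5} = \sqrt{10}$)
$a{\left(W \right)} = W \sqrt{10}$ ($a{\left(W \right)} = \sqrt{10} W = W \sqrt{10}$)
$a{\left(O \right)} - 19312 = 20 \sqrt{10} - 19312 = -19312 + 20 \sqrt{10}$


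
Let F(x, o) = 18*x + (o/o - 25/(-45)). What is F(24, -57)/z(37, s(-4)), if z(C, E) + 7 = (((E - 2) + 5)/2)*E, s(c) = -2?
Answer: -1951/36 ≈ -54.194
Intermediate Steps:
F(x, o) = 14/9 + 18*x (F(x, o) = 18*x + (1 - 25*(-1/45)) = 18*x + (1 + 5/9) = 18*x + 14/9 = 14/9 + 18*x)
z(C, E) = -7 + E*(3/2 + E/2) (z(C, E) = -7 + (((E - 2) + 5)/2)*E = -7 + (((-2 + E) + 5)*(½))*E = -7 + ((3 + E)*(½))*E = -7 + (3/2 + E/2)*E = -7 + E*(3/2 + E/2))
F(24, -57)/z(37, s(-4)) = (14/9 + 18*24)/(-7 + (½)*(-2)² + (3/2)*(-2)) = (14/9 + 432)/(-7 + (½)*4 - 3) = 3902/(9*(-7 + 2 - 3)) = (3902/9)/(-8) = (3902/9)*(-⅛) = -1951/36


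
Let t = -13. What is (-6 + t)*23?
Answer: -437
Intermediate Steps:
(-6 + t)*23 = (-6 - 13)*23 = -19*23 = -437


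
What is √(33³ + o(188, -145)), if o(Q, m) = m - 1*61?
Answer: √35731 ≈ 189.03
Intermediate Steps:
o(Q, m) = -61 + m (o(Q, m) = m - 61 = -61 + m)
√(33³ + o(188, -145)) = √(33³ + (-61 - 145)) = √(35937 - 206) = √35731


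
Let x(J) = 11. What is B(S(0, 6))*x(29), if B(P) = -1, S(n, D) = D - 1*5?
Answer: -11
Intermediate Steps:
S(n, D) = -5 + D (S(n, D) = D - 5 = -5 + D)
B(S(0, 6))*x(29) = -1*11 = -11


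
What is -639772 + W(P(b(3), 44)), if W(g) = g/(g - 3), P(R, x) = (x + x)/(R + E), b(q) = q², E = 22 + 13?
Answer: -639774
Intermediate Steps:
E = 35
P(R, x) = 2*x/(35 + R) (P(R, x) = (x + x)/(R + 35) = (2*x)/(35 + R) = 2*x/(35 + R))
W(g) = g/(-3 + g)
-639772 + W(P(b(3), 44)) = -639772 + (2*44/(35 + 3²))/(-3 + 2*44/(35 + 3²)) = -639772 + (2*44/(35 + 9))/(-3 + 2*44/(35 + 9)) = -639772 + (2*44/44)/(-3 + 2*44/44) = -639772 + (2*44*(1/44))/(-3 + 2*44*(1/44)) = -639772 + 2/(-3 + 2) = -639772 + 2/(-1) = -639772 + 2*(-1) = -639772 - 2 = -639774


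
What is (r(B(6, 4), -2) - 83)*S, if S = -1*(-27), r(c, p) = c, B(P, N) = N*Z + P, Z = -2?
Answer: -2295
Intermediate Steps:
B(P, N) = P - 2*N (B(P, N) = N*(-2) + P = -2*N + P = P - 2*N)
S = 27
(r(B(6, 4), -2) - 83)*S = ((6 - 2*4) - 83)*27 = ((6 - 8) - 83)*27 = (-2 - 83)*27 = -85*27 = -2295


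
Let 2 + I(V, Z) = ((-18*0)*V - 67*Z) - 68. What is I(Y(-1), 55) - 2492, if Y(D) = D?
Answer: -6247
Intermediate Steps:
I(V, Z) = -70 - 67*Z (I(V, Z) = -2 + (((-18*0)*V - 67*Z) - 68) = -2 + ((0*V - 67*Z) - 68) = -2 + ((0 - 67*Z) - 68) = -2 + (-67*Z - 68) = -2 + (-68 - 67*Z) = -70 - 67*Z)
I(Y(-1), 55) - 2492 = (-70 - 67*55) - 2492 = (-70 - 3685) - 2492 = -3755 - 2492 = -6247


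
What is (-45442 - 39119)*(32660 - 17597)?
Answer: -1273742343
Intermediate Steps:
(-45442 - 39119)*(32660 - 17597) = -84561*15063 = -1273742343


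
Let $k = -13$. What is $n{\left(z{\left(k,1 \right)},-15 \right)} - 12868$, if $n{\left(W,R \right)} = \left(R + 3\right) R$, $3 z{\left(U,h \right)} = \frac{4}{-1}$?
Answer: $-12688$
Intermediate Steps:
$z{\left(U,h \right)} = - \frac{4}{3}$ ($z{\left(U,h \right)} = \frac{4 \frac{1}{-1}}{3} = \frac{4 \left(-1\right)}{3} = \frac{1}{3} \left(-4\right) = - \frac{4}{3}$)
$n{\left(W,R \right)} = R \left(3 + R\right)$ ($n{\left(W,R \right)} = \left(3 + R\right) R = R \left(3 + R\right)$)
$n{\left(z{\left(k,1 \right)},-15 \right)} - 12868 = - 15 \left(3 - 15\right) - 12868 = \left(-15\right) \left(-12\right) - 12868 = 180 - 12868 = -12688$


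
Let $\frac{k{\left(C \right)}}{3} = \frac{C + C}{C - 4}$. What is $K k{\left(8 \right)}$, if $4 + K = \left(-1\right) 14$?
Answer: $-216$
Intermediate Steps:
$K = -18$ ($K = -4 - 14 = -18$)
$k{\left(C \right)} = \frac{6 C}{-4 + C}$ ($k{\left(C \right)} = 3 \frac{C + C}{C - 4} = 3 \frac{2 C}{-4 + C} = \frac{6 C}{-4 + C}$)
$K k{\left(8 \right)} = - 18 \cdot 6 \cdot 8 \frac{1}{-4 + 8} = - 18 \cdot 6 \cdot 8 \cdot \frac{1}{4} = \left(-18\right) 12 = -216$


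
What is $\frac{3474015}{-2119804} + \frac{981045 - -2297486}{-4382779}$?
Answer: $- \frac{22175683115609}{9290632455316} \approx -2.3869$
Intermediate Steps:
$\frac{3474015}{-2119804} + \frac{981045 - -2297486}{-4382779} = 3474015 \left(- \frac{1}{2119804}\right) + \left(981045 + 2297486\right) \left(- \frac{1}{4382779}\right) = - \frac{3474015}{2119804} + 3278531 \left(- \frac{1}{4382779}\right) = - \frac{3474015}{2119804} - \frac{3278531}{4382779} = - \frac{22175683115609}{9290632455316}$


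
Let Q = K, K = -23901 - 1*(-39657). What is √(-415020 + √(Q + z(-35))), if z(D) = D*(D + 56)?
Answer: √(-415020 + 3*√1669) ≈ 644.13*I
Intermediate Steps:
z(D) = D*(56 + D)
K = 15756 (K = -23901 + 39657 = 15756)
Q = 15756
√(-415020 + √(Q + z(-35))) = √(-415020 + √(15756 - 35*(56 - 35))) = √(-415020 + √(15756 - 35*21)) = √(-415020 + √(15756 - 735)) = √(-415020 + √15021) = √(-415020 + 3*√1669)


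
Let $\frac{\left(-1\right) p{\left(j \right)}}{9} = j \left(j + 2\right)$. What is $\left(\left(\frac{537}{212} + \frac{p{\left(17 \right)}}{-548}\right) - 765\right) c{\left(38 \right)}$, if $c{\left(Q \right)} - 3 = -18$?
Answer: $\frac{82466325}{7261} \approx 11357.0$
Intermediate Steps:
$c{\left(Q \right)} = -15$ ($c{\left(Q \right)} = 3 - 18 = -15$)
$p{\left(j \right)} = - 9 j \left(2 + j\right)$ ($p{\left(j \right)} = - 9 j \left(j + 2\right) = - 9 j \left(2 + j\right)$)
$\left(\left(\frac{537}{212} + \frac{p{\left(17 \right)}}{-548}\right) - 765\right) c{\left(38 \right)} = \left(\left(\frac{537}{212} + \frac{\left(-9\right) 17 \left(2 + 17\right)}{-548}\right) - 765\right) \left(-15\right) = \left(\left(537 \cdot \frac{1}{212} + \left(-9\right) 17 \cdot 19 \left(- \frac{1}{548}\right)\right) - 765\right) \left(-15\right) = \left(\left(\frac{537}{212} - - \frac{2907}{548}\right) - 765\right) \left(-15\right) = \left(\left(\frac{537}{212} + \frac{2907}{548}\right) - 765\right) \left(-15\right) = \left(\frac{56910}{7261} - 765\right) \left(-15\right) = \left(- \frac{5497755}{7261}\right) \left(-15\right) = \frac{82466325}{7261}$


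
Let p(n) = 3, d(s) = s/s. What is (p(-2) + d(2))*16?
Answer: 64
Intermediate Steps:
d(s) = 1
(p(-2) + d(2))*16 = (3 + 1)*16 = 4*16 = 64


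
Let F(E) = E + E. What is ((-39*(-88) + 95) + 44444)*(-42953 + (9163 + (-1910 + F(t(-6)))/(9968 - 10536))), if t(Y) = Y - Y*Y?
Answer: -460299158473/284 ≈ -1.6208e+9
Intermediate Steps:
t(Y) = Y - Y²
F(E) = 2*E
((-39*(-88) + 95) + 44444)*(-42953 + (9163 + (-1910 + F(t(-6)))/(9968 - 10536))) = ((-39*(-88) + 95) + 44444)*(-42953 + (9163 + (-1910 + 2*(-6*(1 - 1*(-6))))/(9968 - 10536))) = ((3432 + 95) + 44444)*(-42953 + (9163 + (-1910 + 2*(-6*(1 + 6)))/(-568))) = (3527 + 44444)*(-42953 + (9163 + (-1910 + 2*(-6*7))*(-1/568))) = 47971*(-42953 + (9163 + (-1910 + 2*(-42))*(-1/568))) = 47971*(-42953 + (9163 + (-1910 - 84)*(-1/568))) = 47971*(-42953 + (9163 - 1994*(-1/568))) = 47971*(-42953 + (9163 + 997/284)) = 47971*(-42953 + 2603289/284) = 47971*(-9595363/284) = -460299158473/284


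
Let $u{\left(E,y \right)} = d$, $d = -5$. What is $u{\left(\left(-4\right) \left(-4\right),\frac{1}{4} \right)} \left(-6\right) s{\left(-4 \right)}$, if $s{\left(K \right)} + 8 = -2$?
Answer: $-300$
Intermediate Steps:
$u{\left(E,y \right)} = -5$
$s{\left(K \right)} = -10$ ($s{\left(K \right)} = -8 - 2 = -10$)
$u{\left(\left(-4\right) \left(-4\right),\frac{1}{4} \right)} \left(-6\right) s{\left(-4 \right)} = \left(-5\right) \left(-6\right) \left(-10\right) = 30 \left(-10\right) = -300$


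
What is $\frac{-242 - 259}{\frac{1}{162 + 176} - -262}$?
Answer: $- \frac{56446}{29519} \approx -1.9122$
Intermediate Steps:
$\frac{-242 - 259}{\frac{1}{162 + 176} - -262} = - \frac{501}{\frac{1}{338} + 262} = - \frac{501}{\frac{88557}{338}} = \left(-501\right) \frac{338}{88557} = - \frac{56446}{29519}$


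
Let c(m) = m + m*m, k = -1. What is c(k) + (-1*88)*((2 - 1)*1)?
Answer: -88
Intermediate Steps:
c(m) = m + m²
c(k) + (-1*88)*((2 - 1)*1) = -(1 - 1) + (-1*88)*((2 - 1)*1) = -1*0 - 88 = 0 - 88*1 = 0 - 88 = -88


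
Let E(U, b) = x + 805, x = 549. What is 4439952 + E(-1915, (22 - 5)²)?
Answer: 4441306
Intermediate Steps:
E(U, b) = 1354 (E(U, b) = 549 + 805 = 1354)
4439952 + E(-1915, (22 - 5)²) = 4439952 + 1354 = 4441306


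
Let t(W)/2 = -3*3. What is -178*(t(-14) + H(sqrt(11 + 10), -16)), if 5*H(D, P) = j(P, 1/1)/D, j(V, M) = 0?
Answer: 3204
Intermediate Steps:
t(W) = -18 (t(W) = 2*(-3*3) = 2*(-9) = -18)
H(D, P) = 0 (H(D, P) = (0/D)/5 = (1/5)*0 = 0)
-178*(t(-14) + H(sqrt(11 + 10), -16)) = -178*(-18 + 0) = -178*(-18) = 3204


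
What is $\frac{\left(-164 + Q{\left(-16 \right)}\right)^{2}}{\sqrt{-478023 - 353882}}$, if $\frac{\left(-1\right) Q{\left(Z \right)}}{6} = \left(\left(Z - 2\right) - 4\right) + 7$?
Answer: $- \frac{5476 i \sqrt{831905}}{831905} \approx - 6.0038 i$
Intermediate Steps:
$Q{\left(Z \right)} = -6 - 6 Z$ ($Q{\left(Z \right)} = - 6 \left(\left(\left(Z - 2\right) - 4\right) + 7\right) = - 6 \left(\left(\left(-2 + Z\right) - 4\right) + 7\right) = - 6 \left(\left(-6 + Z\right) + 7\right) = - 6 \left(1 + Z\right) = -6 - 6 Z$)
$\frac{\left(-164 + Q{\left(-16 \right)}\right)^{2}}{\sqrt{-478023 - 353882}} = \frac{\left(-164 - -90\right)^{2}}{\sqrt{-478023 - 353882}} = \frac{\left(-164 + \left(-6 + 96\right)\right)^{2}}{\sqrt{-831905}} = \frac{\left(-164 + 90\right)^{2}}{i \sqrt{831905}} = \left(-74\right)^{2} \left(- \frac{i \sqrt{831905}}{831905}\right) = 5476 \left(- \frac{i \sqrt{831905}}{831905}\right) = - \frac{5476 i \sqrt{831905}}{831905}$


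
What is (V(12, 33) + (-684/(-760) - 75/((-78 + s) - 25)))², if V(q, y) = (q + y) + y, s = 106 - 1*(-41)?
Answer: 288422289/48400 ≈ 5959.1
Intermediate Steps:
s = 147 (s = 106 + 41 = 147)
V(q, y) = q + 2*y
(V(12, 33) + (-684/(-760) - 75/((-78 + s) - 25)))² = ((12 + 2*33) + (-684/(-760) - 75/((-78 + 147) - 25)))² = ((12 + 66) + (-684*(-1/760) - 75/(69 - 25)))² = (78 + (9/10 - 75/44))² = (78 - 177/220)² = (16983/220)² = 288422289/48400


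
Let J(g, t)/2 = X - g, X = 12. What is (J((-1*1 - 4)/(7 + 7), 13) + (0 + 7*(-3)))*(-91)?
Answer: -338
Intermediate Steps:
J(g, t) = 24 - 2*g (J(g, t) = 2*(12 - g) = 24 - 2*g)
(J((-1*1 - 4)/(7 + 7), 13) + (0 + 7*(-3)))*(-91) = ((24 - 2*(-1*1 - 4)/(7 + 7)) + (0 + 7*(-3)))*(-91) = ((24 - 2*(-1 - 4)/14) + (0 - 21))*(-91) = ((24 - (-10)/14) - 21)*(-91) = ((24 - 2*(-5/14)) - 21)*(-91) = ((24 + 5/7) - 21)*(-91) = (173/7 - 21)*(-91) = (26/7)*(-91) = -338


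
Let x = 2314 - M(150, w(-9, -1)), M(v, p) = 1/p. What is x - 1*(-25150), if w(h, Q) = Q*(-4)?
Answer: 109855/4 ≈ 27464.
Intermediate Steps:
w(h, Q) = -4*Q
x = 9255/4 (x = 2314 - 1/((-4*(-1))) = 2314 - 1/4 = 9255/4 ≈ 2313.8)
x - 1*(-25150) = 9255/4 - 1*(-25150) = 9255/4 + 25150 = 109855/4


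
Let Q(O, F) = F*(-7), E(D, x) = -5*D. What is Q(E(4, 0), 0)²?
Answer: 0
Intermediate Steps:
Q(O, F) = -7*F
Q(E(4, 0), 0)² = (-7*0)² = 0² = 0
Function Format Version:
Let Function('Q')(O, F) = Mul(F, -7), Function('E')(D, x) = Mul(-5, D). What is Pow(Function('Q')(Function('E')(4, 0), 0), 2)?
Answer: 0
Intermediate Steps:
Function('Q')(O, F) = Mul(-7, F)
Pow(Function('Q')(Function('E')(4, 0), 0), 2) = Pow(Mul(-7, 0), 2) = Pow(0, 2) = 0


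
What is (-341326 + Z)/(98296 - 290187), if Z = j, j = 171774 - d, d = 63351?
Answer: 232903/191891 ≈ 1.2137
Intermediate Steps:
j = 108423 (j = 171774 - 1*63351 = 171774 - 63351 = 108423)
Z = 108423
(-341326 + Z)/(98296 - 290187) = (-341326 + 108423)/(98296 - 290187) = -232903/(-191891) = -232903*(-1/191891) = 232903/191891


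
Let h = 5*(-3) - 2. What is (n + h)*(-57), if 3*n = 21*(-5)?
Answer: 2964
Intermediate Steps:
n = -35 (n = (21*(-5))/3 = (⅓)*(-105) = -35)
h = -17 (h = -15 - 2 = -17)
(n + h)*(-57) = (-35 - 17)*(-57) = -52*(-57) = 2964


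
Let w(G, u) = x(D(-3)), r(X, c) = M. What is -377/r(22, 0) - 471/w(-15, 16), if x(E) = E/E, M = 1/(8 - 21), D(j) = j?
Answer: 4430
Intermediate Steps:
M = -1/13 (M = 1/(-13) = -1/13 ≈ -0.076923)
r(X, c) = -1/13
x(E) = 1
w(G, u) = 1
-377/r(22, 0) - 471/w(-15, 16) = -377/(-1/13) - 471/1 = -377*(-13) - 471*1 = 4901 - 471 = 4430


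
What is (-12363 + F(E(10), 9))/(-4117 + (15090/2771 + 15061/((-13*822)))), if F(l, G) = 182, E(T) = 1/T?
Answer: 360690445986/121788582293 ≈ 2.9616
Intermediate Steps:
(-12363 + F(E(10), 9))/(-4117 + (15090/2771 + 15061/((-13*822)))) = (-12363 + 182)/(-4117 + (15090/2771 + 15061/((-13*822)))) = -12181/(-4117 + (15090*(1/2771) + 15061/(-10686))) = -12181/(-4117 + (15090/2771 + 15061*(-1/10686))) = -12181/(-4117 + (15090/2771 - 15061/10686)) = -12181/(-4117 + 119517709/29610906) = -12181/(-121788582293/29610906) = -12181*(-29610906/121788582293) = 360690445986/121788582293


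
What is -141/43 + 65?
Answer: 2654/43 ≈ 61.721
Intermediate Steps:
-141/43 + 65 = 2654/43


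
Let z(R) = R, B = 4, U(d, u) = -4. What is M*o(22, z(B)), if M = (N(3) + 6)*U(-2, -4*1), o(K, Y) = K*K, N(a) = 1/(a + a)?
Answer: -35816/3 ≈ -11939.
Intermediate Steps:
N(a) = 1/(2*a)
o(K, Y) = K²
M = -74/3 (M = ((½)/3 + 6)*(-4) = ((½)*(⅓) + 6)*(-4) = (⅙ + 6)*(-4) = (37/6)*(-4) = -74/3 ≈ -24.667)
M*o(22, z(B)) = -74/3*22² = -74/3*484 = -35816/3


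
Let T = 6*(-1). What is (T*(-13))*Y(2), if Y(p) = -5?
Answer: -390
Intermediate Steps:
T = -6
(T*(-13))*Y(2) = -6*(-13)*(-5) = 78*(-5) = -390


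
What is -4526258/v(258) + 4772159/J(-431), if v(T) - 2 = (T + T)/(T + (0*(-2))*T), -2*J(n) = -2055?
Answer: -4631641459/4110 ≈ -1.1269e+6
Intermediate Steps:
J(n) = 2055/2 (J(n) = -½*(-2055) = 2055/2)
v(T) = 4 (v(T) = 2 + (T + T)/(T + (0*(-2))*T) = 2 + (2*T)/(T + 0*T) = 2 + (2*T)/(T + 0) = 2 + (2*T)/T = 2 + 2 = 4)
-4526258/v(258) + 4772159/J(-431) = -4526258/4 + 4772159/(2055/2) = -4526258*¼ + 4772159*(2/2055) = -2263129/2 + 9544318/2055 = -4631641459/4110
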